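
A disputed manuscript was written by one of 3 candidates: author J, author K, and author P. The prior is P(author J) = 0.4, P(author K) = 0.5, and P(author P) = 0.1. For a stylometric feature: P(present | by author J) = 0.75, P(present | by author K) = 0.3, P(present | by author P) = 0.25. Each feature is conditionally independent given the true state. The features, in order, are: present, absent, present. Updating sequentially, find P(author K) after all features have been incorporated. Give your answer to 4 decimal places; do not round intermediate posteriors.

After 'present': normaliser = 0.75·0.4000 + 0.3·0.5000 + 0.25·0.1000; P(author J) ≈ 0.6316, P(author K) ≈ 0.3158, P(author P) ≈ 0.0526
After 'absent': normaliser = 0.25·0.6316 + 0.7·0.3158 + 0.75·0.0526; P(author J) ≈ 0.3774, P(author K) ≈ 0.5283, P(author P) ≈ 0.0943
After 'present': normaliser = 0.75·0.3774 + 0.3·0.5283 + 0.25·0.0943; P(author J) ≈ 0.6085, P(author K) ≈ 0.3408, P(author P) ≈ 0.0507

0.3408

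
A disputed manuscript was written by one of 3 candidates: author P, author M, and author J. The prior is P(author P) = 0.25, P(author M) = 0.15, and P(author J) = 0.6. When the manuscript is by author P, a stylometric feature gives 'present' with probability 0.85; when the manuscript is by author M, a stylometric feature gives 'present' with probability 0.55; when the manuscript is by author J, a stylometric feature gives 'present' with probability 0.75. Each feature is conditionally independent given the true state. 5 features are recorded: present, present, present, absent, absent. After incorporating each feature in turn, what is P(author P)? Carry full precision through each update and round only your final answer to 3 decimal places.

0.142

After 'present': normaliser = 0.85·0.2500 + 0.55·0.1500 + 0.75·0.6000; P(author P) ≈ 0.2852, P(author M) ≈ 0.1107, P(author J) ≈ 0.6040
After 'present': normaliser = 0.85·0.2852 + 0.55·0.1107 + 0.75·0.6040; P(author P) ≈ 0.3205, P(author M) ≈ 0.0805, P(author J) ≈ 0.5989
After 'present': normaliser = 0.85·0.3205 + 0.55·0.0805 + 0.75·0.5989; P(author P) ≈ 0.3557, P(author M) ≈ 0.0578, P(author J) ≈ 0.5865
After 'absent': normaliser = 0.15·0.3557 + 0.45·0.0578 + 0.25·0.5865; P(author P) ≈ 0.2361, P(author M) ≈ 0.1151, P(author J) ≈ 0.6488
After 'absent': normaliser = 0.15·0.2361 + 0.45·0.1151 + 0.25·0.6488; P(author P) ≈ 0.1420, P(author M) ≈ 0.2077, P(author J) ≈ 0.6503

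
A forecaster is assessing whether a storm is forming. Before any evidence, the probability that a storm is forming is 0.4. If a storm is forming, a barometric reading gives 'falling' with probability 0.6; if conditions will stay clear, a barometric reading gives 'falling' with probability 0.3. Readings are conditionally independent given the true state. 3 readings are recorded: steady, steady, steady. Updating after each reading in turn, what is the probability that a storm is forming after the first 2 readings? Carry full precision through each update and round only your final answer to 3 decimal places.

After 'steady': P(storm) = 0.4·0.4000 / (0.4·0.4000 + 0.7·0.6000) ≈ 0.2759
After 'steady': P(storm) = 0.4·0.2759 / (0.4·0.2759 + 0.7·0.7241) ≈ 0.1788

0.179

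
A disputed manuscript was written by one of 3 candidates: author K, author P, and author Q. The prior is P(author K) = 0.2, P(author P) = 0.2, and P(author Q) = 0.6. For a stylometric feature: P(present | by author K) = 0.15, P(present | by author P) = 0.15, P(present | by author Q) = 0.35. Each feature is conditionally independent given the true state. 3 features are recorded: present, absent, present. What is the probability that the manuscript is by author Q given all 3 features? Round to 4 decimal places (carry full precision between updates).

0.8620

After 'present': normaliser = 0.15·0.2000 + 0.15·0.2000 + 0.35·0.6000; P(author K) ≈ 0.1111, P(author P) ≈ 0.1111, P(author Q) ≈ 0.7778
After 'absent': normaliser = 0.85·0.1111 + 0.85·0.1111 + 0.65·0.7778; P(author K) ≈ 0.1360, P(author P) ≈ 0.1360, P(author Q) ≈ 0.7280
After 'present': normaliser = 0.15·0.1360 + 0.15·0.1360 + 0.35·0.7280; P(author K) ≈ 0.0690, P(author P) ≈ 0.0690, P(author Q) ≈ 0.8620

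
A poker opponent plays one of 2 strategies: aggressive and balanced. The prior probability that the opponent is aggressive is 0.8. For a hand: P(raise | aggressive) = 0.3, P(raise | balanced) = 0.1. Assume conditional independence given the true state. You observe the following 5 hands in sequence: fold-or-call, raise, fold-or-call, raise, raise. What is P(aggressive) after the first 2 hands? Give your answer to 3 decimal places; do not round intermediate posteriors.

Apply Bayes' rule sequentially, carrying P(aggressive) forward.
After 'fold-or-call': P(aggressive) = 0.7·0.8000 / (0.7·0.8000 + 0.9·0.2000) ≈ 0.7568
After 'raise': P(aggressive) = 0.3·0.7568 / (0.3·0.7568 + 0.1·0.2432) ≈ 0.9032

0.903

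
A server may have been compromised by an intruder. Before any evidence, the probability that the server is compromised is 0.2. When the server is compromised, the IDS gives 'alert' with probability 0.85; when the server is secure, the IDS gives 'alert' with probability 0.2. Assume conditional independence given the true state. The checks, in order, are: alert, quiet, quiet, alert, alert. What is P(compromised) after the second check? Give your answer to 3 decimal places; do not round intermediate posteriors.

After 'alert': P(compromised) = 0.85·0.2000 / (0.85·0.2000 + 0.2·0.8000) ≈ 0.5152
After 'quiet': P(compromised) = 0.15·0.5152 / (0.15·0.5152 + 0.8·0.4848) ≈ 0.1661

0.166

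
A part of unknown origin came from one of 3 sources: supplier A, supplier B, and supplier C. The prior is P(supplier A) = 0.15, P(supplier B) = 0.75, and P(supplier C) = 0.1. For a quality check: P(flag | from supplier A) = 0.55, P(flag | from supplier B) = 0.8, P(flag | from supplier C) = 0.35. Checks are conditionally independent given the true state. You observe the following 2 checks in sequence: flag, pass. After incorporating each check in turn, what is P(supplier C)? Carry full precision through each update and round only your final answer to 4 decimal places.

After 'flag': normaliser = 0.55·0.1500 + 0.8·0.7500 + 0.35·0.1000; P(supplier A) ≈ 0.1150, P(supplier B) ≈ 0.8362, P(supplier C) ≈ 0.0488
After 'pass': normaliser = 0.45·0.1150 + 0.2·0.8362 + 0.65·0.0488; P(supplier A) ≈ 0.2064, P(supplier B) ≈ 0.6671, P(supplier C) ≈ 0.1265

0.1265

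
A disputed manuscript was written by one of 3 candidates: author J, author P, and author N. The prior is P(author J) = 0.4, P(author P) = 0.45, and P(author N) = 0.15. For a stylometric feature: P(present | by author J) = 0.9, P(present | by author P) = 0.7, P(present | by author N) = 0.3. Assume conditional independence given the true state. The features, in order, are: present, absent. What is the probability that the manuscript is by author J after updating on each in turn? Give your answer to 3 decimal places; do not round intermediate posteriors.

0.222

After 'present': normaliser = 0.9·0.4000 + 0.7·0.4500 + 0.3·0.1500; P(author J) ≈ 0.5000, P(author P) ≈ 0.4375, P(author N) ≈ 0.0625
After 'absent': normaliser = 0.1·0.5000 + 0.3·0.4375 + 0.7·0.0625; P(author J) ≈ 0.2222, P(author P) ≈ 0.5833, P(author N) ≈ 0.1944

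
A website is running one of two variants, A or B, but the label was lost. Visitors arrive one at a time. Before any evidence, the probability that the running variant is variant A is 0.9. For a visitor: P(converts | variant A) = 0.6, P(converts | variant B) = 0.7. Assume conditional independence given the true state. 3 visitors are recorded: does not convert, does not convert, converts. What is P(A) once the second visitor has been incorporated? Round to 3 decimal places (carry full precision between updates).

0.941

After 'does not convert': P(A) = 0.4·0.9000 / (0.4·0.9000 + 0.3·0.1000) ≈ 0.9231
After 'does not convert': P(A) = 0.4·0.9231 / (0.4·0.9231 + 0.3·0.0769) ≈ 0.9412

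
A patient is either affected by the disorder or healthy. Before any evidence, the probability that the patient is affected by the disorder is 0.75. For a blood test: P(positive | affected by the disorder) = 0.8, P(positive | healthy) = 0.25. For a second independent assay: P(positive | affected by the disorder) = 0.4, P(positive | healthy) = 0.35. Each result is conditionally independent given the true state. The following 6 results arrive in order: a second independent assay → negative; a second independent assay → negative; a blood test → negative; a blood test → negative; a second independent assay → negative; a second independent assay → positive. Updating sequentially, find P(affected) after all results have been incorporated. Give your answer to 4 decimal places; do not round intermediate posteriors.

0.1609

Apply Bayes' rule sequentially, carrying P(affected) forward.
After a second independent assay='negative': P(affected) = 0.6·0.7500 / (0.6·0.7500 + 0.65·0.2500) ≈ 0.7347
After a second independent assay='negative': P(affected) = 0.6·0.7347 / (0.6·0.7347 + 0.65·0.2653) ≈ 0.7188
After a blood test='negative': P(affected) = 0.2·0.7188 / (0.2·0.7188 + 0.75·0.2812) ≈ 0.4053
After a blood test='negative': P(affected) = 0.2·0.4053 / (0.2·0.4053 + 0.75·0.5947) ≈ 0.1538
After a second independent assay='negative': P(affected) = 0.6·0.1538 / (0.6·0.1538 + 0.65·0.8462) ≈ 0.1437
After a second independent assay='positive': P(affected) = 0.4·0.1437 / (0.4·0.1437 + 0.35·0.8563) ≈ 0.1609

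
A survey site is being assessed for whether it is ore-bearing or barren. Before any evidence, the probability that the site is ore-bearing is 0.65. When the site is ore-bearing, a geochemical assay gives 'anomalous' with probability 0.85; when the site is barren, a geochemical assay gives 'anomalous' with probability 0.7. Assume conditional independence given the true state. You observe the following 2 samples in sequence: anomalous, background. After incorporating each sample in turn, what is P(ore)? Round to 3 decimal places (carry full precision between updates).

0.530

After 'anomalous': P(ore) = 0.85·0.6500 / (0.85·0.6500 + 0.7·0.3500) ≈ 0.6928
After 'background': P(ore) = 0.15·0.6928 / (0.15·0.6928 + 0.3·0.3072) ≈ 0.5300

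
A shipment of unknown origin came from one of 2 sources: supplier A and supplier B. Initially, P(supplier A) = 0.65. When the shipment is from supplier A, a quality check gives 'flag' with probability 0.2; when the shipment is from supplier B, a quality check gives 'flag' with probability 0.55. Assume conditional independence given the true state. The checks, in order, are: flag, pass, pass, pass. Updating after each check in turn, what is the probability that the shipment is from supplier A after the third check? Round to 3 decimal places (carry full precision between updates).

After 'flag': P(supplier A) = 0.2·0.6500 / (0.2·0.6500 + 0.55·0.3500) ≈ 0.4031
After 'pass': P(supplier A) = 0.8·0.4031 / (0.8·0.4031 + 0.45·0.5969) ≈ 0.5456
After 'pass': P(supplier A) = 0.8·0.5456 / (0.8·0.5456 + 0.45·0.4544) ≈ 0.6810

0.681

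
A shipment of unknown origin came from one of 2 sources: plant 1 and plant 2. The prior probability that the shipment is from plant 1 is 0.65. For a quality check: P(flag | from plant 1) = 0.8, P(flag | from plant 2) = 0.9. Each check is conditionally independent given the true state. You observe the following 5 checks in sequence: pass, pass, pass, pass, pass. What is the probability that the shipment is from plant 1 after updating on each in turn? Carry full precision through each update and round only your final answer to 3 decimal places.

0.983

After 'pass': P(plant 1) = 0.2·0.6500 / (0.2·0.6500 + 0.1·0.3500) ≈ 0.7879
After 'pass': P(plant 1) = 0.2·0.7879 / (0.2·0.7879 + 0.1·0.2121) ≈ 0.8814
After 'pass': P(plant 1) = 0.2·0.8814 / (0.2·0.8814 + 0.1·0.1186) ≈ 0.9369
After 'pass': P(plant 1) = 0.2·0.9369 / (0.2·0.9369 + 0.1·0.0631) ≈ 0.9674
After 'pass': P(plant 1) = 0.2·0.9674 / (0.2·0.9674 + 0.1·0.0326) ≈ 0.9835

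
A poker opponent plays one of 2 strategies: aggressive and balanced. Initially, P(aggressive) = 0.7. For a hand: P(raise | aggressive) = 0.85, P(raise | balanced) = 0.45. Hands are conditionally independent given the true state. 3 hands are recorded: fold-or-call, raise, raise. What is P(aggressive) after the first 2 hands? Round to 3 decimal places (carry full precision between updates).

0.546

After 'fold-or-call': P(aggressive) = 0.15·0.7000 / (0.15·0.7000 + 0.55·0.3000) ≈ 0.3889
After 'raise': P(aggressive) = 0.85·0.3889 / (0.85·0.3889 + 0.45·0.6111) ≈ 0.5459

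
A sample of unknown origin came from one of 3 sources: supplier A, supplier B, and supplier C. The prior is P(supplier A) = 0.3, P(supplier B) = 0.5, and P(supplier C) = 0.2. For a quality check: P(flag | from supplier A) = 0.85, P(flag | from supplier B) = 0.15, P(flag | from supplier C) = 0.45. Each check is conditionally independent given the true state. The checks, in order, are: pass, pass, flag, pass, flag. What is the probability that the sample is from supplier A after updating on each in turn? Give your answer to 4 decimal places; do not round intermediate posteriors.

After 'pass': normaliser = 0.15·0.3000 + 0.85·0.5000 + 0.55·0.2000; P(supplier A) ≈ 0.0776, P(supplier B) ≈ 0.7328, P(supplier C) ≈ 0.1897
After 'pass': normaliser = 0.15·0.0776 + 0.85·0.7328 + 0.55·0.1897; P(supplier A) ≈ 0.0158, P(supplier B) ≈ 0.8431, P(supplier C) ≈ 0.1412
After 'flag': normaliser = 0.85·0.0158 + 0.15·0.8431 + 0.45·0.1412; P(supplier A) ≈ 0.0658, P(supplier B) ≈ 0.6218, P(supplier C) ≈ 0.3124
After 'pass': normaliser = 0.15·0.0658 + 0.85·0.6218 + 0.55·0.3124; P(supplier A) ≈ 0.0139, P(supplier B) ≈ 0.7442, P(supplier C) ≈ 0.2419
After 'flag': normaliser = 0.85·0.0139 + 0.15·0.7442 + 0.45·0.2419; P(supplier A) ≈ 0.0509, P(supplier B) ≈ 0.4805, P(supplier C) ≈ 0.4686

0.0509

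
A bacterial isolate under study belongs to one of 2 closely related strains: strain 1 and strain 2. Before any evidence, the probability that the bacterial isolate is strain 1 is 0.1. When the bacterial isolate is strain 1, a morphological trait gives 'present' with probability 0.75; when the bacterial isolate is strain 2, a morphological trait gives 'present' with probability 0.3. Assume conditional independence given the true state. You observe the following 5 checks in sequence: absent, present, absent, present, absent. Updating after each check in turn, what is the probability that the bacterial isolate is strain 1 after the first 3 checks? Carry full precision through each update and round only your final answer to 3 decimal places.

0.034

Each posterior becomes the prior for the next update.
After 'absent': P(strain 1) = 0.25·0.1000 / (0.25·0.1000 + 0.7·0.9000) ≈ 0.0382
After 'present': P(strain 1) = 0.75·0.0382 / (0.75·0.0382 + 0.3·0.9618) ≈ 0.0903
After 'absent': P(strain 1) = 0.25·0.0903 / (0.25·0.0903 + 0.7·0.9097) ≈ 0.0342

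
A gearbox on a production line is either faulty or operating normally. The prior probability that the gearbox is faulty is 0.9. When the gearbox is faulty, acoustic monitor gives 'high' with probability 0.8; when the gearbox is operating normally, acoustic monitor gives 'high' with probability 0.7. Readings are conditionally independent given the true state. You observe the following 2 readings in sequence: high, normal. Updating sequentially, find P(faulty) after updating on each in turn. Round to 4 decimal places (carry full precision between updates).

0.8727

After 'high': P(faulty) = 0.8·0.9000 / (0.8·0.9000 + 0.7·0.1000) ≈ 0.9114
After 'normal': P(faulty) = 0.2·0.9114 / (0.2·0.9114 + 0.3·0.0886) ≈ 0.8727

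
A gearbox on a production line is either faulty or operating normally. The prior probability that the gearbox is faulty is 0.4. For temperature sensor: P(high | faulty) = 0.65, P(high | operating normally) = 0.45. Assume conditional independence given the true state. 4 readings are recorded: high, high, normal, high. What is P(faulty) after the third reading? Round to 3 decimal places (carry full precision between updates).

0.470

Apply Bayes' rule sequentially, carrying P(faulty) forward.
After 'high': P(faulty) = 0.65·0.4000 / (0.65·0.4000 + 0.45·0.6000) ≈ 0.4906
After 'high': P(faulty) = 0.65·0.4906 / (0.65·0.4906 + 0.45·0.5094) ≈ 0.5818
After 'normal': P(faulty) = 0.35·0.5818 / (0.35·0.5818 + 0.55·0.4182) ≈ 0.4695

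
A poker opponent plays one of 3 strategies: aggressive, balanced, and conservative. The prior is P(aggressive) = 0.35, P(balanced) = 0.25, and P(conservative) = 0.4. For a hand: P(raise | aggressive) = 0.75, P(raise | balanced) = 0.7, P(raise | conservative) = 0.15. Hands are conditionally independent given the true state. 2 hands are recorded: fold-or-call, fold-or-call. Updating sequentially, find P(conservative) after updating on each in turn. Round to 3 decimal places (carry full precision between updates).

0.867

After 'fold-or-call': normaliser = 0.25·0.3500 + 0.3·0.2500 + 0.85·0.4000; P(aggressive) ≈ 0.1741, P(balanced) ≈ 0.1493, P(conservative) ≈ 0.6766
After 'fold-or-call': normaliser = 0.25·0.1741 + 0.3·0.1493 + 0.85·0.6766; P(aggressive) ≈ 0.0656, P(balanced) ≈ 0.0675, P(conservative) ≈ 0.8669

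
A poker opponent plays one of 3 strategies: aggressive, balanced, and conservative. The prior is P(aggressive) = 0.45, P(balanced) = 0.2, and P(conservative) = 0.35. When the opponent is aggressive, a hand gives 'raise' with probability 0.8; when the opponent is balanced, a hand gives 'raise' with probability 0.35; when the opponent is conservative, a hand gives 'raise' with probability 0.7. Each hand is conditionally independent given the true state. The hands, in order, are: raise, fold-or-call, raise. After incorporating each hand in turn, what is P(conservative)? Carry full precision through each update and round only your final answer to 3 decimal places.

0.412

Each posterior becomes the prior for the next update.
After 'raise': normaliser = 0.8·0.4500 + 0.35·0.2000 + 0.7·0.3500; P(aggressive) ≈ 0.5333, P(balanced) ≈ 0.1037, P(conservative) ≈ 0.3630
After 'fold-or-call': normaliser = 0.2·0.5333 + 0.65·0.1037 + 0.3·0.3630; P(aggressive) ≈ 0.3770, P(balanced) ≈ 0.2382, P(conservative) ≈ 0.3848
After 'raise': normaliser = 0.8·0.3770 + 0.35·0.2382 + 0.7·0.3848; P(aggressive) ≈ 0.4609, P(balanced) ≈ 0.1274, P(conservative) ≈ 0.4117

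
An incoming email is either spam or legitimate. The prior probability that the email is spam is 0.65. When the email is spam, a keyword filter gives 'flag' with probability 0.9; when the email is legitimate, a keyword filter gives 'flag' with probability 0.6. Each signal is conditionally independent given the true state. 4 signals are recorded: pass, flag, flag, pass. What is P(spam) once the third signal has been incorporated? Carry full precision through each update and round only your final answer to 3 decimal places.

0.511

Apply Bayes' rule sequentially, carrying P(spam) forward.
After 'pass': P(spam) = 0.1·0.6500 / (0.1·0.6500 + 0.4·0.3500) ≈ 0.3171
After 'flag': P(spam) = 0.9·0.3171 / (0.9·0.3171 + 0.6·0.6829) ≈ 0.4105
After 'flag': P(spam) = 0.9·0.4105 / (0.9·0.4105 + 0.6·0.5895) ≈ 0.5109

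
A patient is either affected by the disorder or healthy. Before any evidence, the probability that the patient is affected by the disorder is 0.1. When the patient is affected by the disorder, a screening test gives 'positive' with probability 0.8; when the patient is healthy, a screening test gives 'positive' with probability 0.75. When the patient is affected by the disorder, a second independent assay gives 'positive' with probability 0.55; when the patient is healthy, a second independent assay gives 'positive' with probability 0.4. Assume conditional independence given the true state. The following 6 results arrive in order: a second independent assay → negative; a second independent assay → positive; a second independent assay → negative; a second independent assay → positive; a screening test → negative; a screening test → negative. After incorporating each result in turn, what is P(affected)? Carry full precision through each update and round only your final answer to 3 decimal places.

After a second independent assay='negative': P(affected) = 0.45·0.1000 / (0.45·0.1000 + 0.6·0.9000) ≈ 0.0769
After a second independent assay='positive': P(affected) = 0.55·0.0769 / (0.55·0.0769 + 0.4·0.9231) ≈ 0.1028
After a second independent assay='negative': P(affected) = 0.45·0.1028 / (0.45·0.1028 + 0.6·0.8972) ≈ 0.0791
After a second independent assay='positive': P(affected) = 0.55·0.0791 / (0.55·0.0791 + 0.4·0.9209) ≈ 0.1057
After a screening test='negative': P(affected) = 0.2·0.1057 / (0.2·0.1057 + 0.25·0.8943) ≈ 0.0864
After a screening test='negative': P(affected) = 0.2·0.0864 / (0.2·0.0864 + 0.25·0.9136) ≈ 0.0703

0.070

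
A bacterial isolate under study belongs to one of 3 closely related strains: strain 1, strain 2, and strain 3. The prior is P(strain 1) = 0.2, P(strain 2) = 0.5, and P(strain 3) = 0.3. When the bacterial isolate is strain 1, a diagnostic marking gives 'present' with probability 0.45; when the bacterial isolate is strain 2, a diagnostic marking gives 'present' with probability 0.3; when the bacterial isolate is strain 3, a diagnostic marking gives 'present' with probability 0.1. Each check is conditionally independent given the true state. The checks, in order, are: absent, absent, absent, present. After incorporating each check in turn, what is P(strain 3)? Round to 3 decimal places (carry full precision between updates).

After 'absent': normaliser = 0.55·0.2000 + 0.7·0.5000 + 0.9·0.3000; P(strain 1) ≈ 0.1507, P(strain 2) ≈ 0.4795, P(strain 3) ≈ 0.3699
After 'absent': normaliser = 0.55·0.1507 + 0.7·0.4795 + 0.9·0.3699; P(strain 1) ≈ 0.1103, P(strain 2) ≈ 0.4467, P(strain 3) ≈ 0.4430
After 'absent': normaliser = 0.55·0.1103 + 0.7·0.4467 + 0.9·0.4430; P(strain 1) ≈ 0.0786, P(strain 2) ≈ 0.4050, P(strain 3) ≈ 0.5164
After 'present': normaliser = 0.45·0.0786 + 0.3·0.4050 + 0.1·0.5164; P(strain 1) ≈ 0.1696, P(strain 2) ≈ 0.5827, P(strain 3) ≈ 0.2477

0.248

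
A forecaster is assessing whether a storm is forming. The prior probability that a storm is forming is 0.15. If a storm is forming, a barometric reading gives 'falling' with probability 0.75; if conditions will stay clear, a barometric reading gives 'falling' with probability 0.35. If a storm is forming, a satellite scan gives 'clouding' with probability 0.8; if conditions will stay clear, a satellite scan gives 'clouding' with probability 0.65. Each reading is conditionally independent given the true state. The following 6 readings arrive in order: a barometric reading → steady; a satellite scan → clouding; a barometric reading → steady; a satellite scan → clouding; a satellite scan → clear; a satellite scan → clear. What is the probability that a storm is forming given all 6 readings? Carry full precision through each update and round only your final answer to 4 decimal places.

After a barometric reading='steady': P(storm) = 0.25·0.1500 / (0.25·0.1500 + 0.65·0.8500) ≈ 0.0636
After a satellite scan='clouding': P(storm) = 0.8·0.0636 / (0.8·0.0636 + 0.65·0.9364) ≈ 0.0771
After a barometric reading='steady': P(storm) = 0.25·0.0771 / (0.25·0.0771 + 0.65·0.9229) ≈ 0.0311
After a satellite scan='clouding': P(storm) = 0.8·0.0311 / (0.8·0.0311 + 0.65·0.9689) ≈ 0.0380
After a satellite scan='clear': P(storm) = 0.2·0.0380 / (0.2·0.0380 + 0.35·0.9620) ≈ 0.0221
After a satellite scan='clear': P(storm) = 0.2·0.0221 / (0.2·0.0221 + 0.35·0.9779) ≈ 0.0127

0.0127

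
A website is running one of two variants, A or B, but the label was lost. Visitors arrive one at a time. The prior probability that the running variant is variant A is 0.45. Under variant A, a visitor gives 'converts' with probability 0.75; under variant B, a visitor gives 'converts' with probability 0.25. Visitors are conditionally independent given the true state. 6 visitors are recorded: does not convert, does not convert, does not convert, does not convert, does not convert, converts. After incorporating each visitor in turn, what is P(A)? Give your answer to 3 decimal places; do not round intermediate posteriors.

0.010

Each posterior becomes the prior for the next update.
After 'does not convert': P(A) = 0.25·0.4500 / (0.25·0.4500 + 0.75·0.5500) ≈ 0.2143
After 'does not convert': P(A) = 0.25·0.2143 / (0.25·0.2143 + 0.75·0.7857) ≈ 0.0833
After 'does not convert': P(A) = 0.25·0.0833 / (0.25·0.0833 + 0.75·0.9167) ≈ 0.0294
After 'does not convert': P(A) = 0.25·0.0294 / (0.25·0.0294 + 0.75·0.9706) ≈ 0.0100
After 'does not convert': P(A) = 0.25·0.0100 / (0.25·0.0100 + 0.75·0.9900) ≈ 0.0034
After 'converts': P(A) = 0.75·0.0034 / (0.75·0.0034 + 0.25·0.9966) ≈ 0.0100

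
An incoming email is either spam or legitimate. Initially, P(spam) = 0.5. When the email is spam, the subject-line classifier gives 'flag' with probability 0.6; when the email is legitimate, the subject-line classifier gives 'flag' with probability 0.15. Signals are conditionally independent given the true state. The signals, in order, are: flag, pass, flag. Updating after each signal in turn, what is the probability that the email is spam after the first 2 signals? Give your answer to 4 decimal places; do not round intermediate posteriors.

0.6531

Apply Bayes' rule sequentially, carrying P(spam) forward.
After 'flag': P(spam) = 0.6·0.5000 / (0.6·0.5000 + 0.15·0.5000) ≈ 0.8000
After 'pass': P(spam) = 0.4·0.8000 / (0.4·0.8000 + 0.85·0.2000) ≈ 0.6531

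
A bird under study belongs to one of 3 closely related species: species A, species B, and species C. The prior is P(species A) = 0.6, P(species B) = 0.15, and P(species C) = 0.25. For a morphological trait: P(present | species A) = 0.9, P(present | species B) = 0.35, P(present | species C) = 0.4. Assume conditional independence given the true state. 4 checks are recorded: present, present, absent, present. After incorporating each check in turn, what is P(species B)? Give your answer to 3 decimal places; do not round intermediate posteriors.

After 'present': normaliser = 0.9·0.6000 + 0.35·0.1500 + 0.4·0.2500; P(species A) ≈ 0.7798, P(species B) ≈ 0.0758, P(species C) ≈ 0.1444
After 'present': normaliser = 0.9·0.7798 + 0.35·0.0758 + 0.4·0.1444; P(species A) ≈ 0.8928, P(species B) ≈ 0.0338, P(species C) ≈ 0.0735
After 'absent': normaliser = 0.1·0.8928 + 0.65·0.0338 + 0.6·0.0735; P(species A) ≈ 0.5749, P(species B) ≈ 0.1413, P(species C) ≈ 0.2839
After 'present': normaliser = 0.9·0.5749 + 0.35·0.1413 + 0.4·0.2839; P(species A) ≈ 0.7604, P(species B) ≈ 0.0727, P(species C) ≈ 0.1669

0.073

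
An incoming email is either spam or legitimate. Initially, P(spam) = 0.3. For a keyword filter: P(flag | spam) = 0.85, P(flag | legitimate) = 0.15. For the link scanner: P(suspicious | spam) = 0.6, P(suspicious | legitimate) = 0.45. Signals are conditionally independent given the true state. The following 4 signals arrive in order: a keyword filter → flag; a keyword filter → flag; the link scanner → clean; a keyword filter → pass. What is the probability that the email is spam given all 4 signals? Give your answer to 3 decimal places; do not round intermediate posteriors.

0.638

Apply Bayes' rule sequentially, carrying P(spam) forward.
After a keyword filter='flag': P(spam) = 0.85·0.3000 / (0.85·0.3000 + 0.15·0.7000) ≈ 0.7083
After a keyword filter='flag': P(spam) = 0.85·0.7083 / (0.85·0.7083 + 0.15·0.2917) ≈ 0.9323
After the link scanner='clean': P(spam) = 0.4·0.9323 / (0.4·0.9323 + 0.55·0.0677) ≈ 0.9092
After a keyword filter='pass': P(spam) = 0.15·0.9092 / (0.15·0.9092 + 0.85·0.0908) ≈ 0.6385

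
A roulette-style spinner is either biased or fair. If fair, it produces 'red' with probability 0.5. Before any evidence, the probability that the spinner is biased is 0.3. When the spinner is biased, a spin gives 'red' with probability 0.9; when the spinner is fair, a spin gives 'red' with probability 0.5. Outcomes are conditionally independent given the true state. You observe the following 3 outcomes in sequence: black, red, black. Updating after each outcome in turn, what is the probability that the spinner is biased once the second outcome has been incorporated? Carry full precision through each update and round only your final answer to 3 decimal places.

0.134

Apply Bayes' rule sequentially, carrying P(biased) forward.
After 'black': P(biased) = 0.1·0.3000 / (0.1·0.3000 + 0.5·0.7000) ≈ 0.0789
After 'red': P(biased) = 0.9·0.0789 / (0.9·0.0789 + 0.5·0.9211) ≈ 0.1337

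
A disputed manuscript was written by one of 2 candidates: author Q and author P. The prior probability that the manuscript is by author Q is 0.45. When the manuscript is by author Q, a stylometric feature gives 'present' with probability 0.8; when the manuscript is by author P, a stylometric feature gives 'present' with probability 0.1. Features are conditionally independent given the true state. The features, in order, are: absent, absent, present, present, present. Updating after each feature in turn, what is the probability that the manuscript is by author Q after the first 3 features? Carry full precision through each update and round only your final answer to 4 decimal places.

After 'absent': P(author Q) = 0.2·0.4500 / (0.2·0.4500 + 0.9·0.5500) ≈ 0.1538
After 'absent': P(author Q) = 0.2·0.1538 / (0.2·0.1538 + 0.9·0.8462) ≈ 0.0388
After 'present': P(author Q) = 0.8·0.0388 / (0.8·0.0388 + 0.1·0.9612) ≈ 0.2443

0.2443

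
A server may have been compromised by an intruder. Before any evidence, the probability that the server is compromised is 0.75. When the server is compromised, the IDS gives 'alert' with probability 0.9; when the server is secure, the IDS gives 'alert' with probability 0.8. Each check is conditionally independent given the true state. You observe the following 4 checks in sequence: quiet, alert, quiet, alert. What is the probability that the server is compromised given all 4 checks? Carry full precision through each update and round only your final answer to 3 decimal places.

0.487

Each posterior becomes the prior for the next update.
After 'quiet': P(compromised) = 0.1·0.7500 / (0.1·0.7500 + 0.2·0.2500) ≈ 0.6000
After 'alert': P(compromised) = 0.9·0.6000 / (0.9·0.6000 + 0.8·0.4000) ≈ 0.6279
After 'quiet': P(compromised) = 0.1·0.6279 / (0.1·0.6279 + 0.2·0.3721) ≈ 0.4576
After 'alert': P(compromised) = 0.9·0.4576 / (0.9·0.4576 + 0.8·0.5424) ≈ 0.4870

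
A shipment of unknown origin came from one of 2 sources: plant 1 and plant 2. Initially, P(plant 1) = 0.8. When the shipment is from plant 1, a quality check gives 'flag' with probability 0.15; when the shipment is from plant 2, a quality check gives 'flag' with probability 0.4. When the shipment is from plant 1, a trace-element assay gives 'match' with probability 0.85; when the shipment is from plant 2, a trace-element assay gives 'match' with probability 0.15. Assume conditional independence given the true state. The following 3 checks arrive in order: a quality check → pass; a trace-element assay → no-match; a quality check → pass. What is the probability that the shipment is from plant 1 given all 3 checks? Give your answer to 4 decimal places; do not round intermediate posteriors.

0.5862

After a quality check='pass': P(plant 1) = 0.85·0.8000 / (0.85·0.8000 + 0.6·0.2000) ≈ 0.8500
After a trace-element assay='no-match': P(plant 1) = 0.15·0.8500 / (0.15·0.8500 + 0.85·0.1500) ≈ 0.5000
After a quality check='pass': P(plant 1) = 0.85·0.5000 / (0.85·0.5000 + 0.6·0.5000) ≈ 0.5862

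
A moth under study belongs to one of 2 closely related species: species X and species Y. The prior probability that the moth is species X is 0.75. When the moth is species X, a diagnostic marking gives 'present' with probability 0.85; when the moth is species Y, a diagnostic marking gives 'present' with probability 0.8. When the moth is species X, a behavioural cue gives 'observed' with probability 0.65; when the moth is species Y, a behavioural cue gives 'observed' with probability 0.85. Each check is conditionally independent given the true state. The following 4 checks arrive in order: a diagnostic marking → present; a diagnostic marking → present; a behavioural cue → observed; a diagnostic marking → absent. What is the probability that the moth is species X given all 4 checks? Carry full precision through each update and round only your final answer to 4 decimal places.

Each posterior becomes the prior for the next update.
After a diagnostic marking='present': P(species X) = 0.85·0.7500 / (0.85·0.7500 + 0.8·0.2500) ≈ 0.7612
After a diagnostic marking='present': P(species X) = 0.85·0.7612 / (0.85·0.7612 + 0.8·0.2388) ≈ 0.7720
After a behavioural cue='observed': P(species X) = 0.65·0.7720 / (0.65·0.7720 + 0.85·0.2280) ≈ 0.7214
After a diagnostic marking='absent': P(species X) = 0.15·0.7214 / (0.15·0.7214 + 0.2·0.2786) ≈ 0.6601

0.6601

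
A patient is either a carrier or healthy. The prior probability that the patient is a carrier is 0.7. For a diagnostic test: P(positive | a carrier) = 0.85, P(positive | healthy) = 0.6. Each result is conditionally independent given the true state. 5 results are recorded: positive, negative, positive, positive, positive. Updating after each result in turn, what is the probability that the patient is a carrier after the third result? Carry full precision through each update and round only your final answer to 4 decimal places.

0.6372

After 'positive': P(carrier) = 0.85·0.7000 / (0.85·0.7000 + 0.6·0.3000) ≈ 0.7677
After 'negative': P(carrier) = 0.15·0.7677 / (0.15·0.7677 + 0.4·0.2323) ≈ 0.5535
After 'positive': P(carrier) = 0.85·0.5535 / (0.85·0.5535 + 0.6·0.4465) ≈ 0.6372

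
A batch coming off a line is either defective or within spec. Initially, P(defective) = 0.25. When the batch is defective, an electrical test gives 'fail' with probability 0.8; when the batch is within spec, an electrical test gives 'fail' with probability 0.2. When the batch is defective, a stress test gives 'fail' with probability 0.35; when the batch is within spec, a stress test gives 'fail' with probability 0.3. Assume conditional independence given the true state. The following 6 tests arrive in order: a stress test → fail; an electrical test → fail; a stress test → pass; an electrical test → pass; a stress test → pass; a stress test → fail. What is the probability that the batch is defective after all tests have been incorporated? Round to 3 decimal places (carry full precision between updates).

0.281

Each posterior becomes the prior for the next update.
After a stress test='fail': P(defective) = 0.35·0.2500 / (0.35·0.2500 + 0.3·0.7500) ≈ 0.2800
After an electrical test='fail': P(defective) = 0.8·0.2800 / (0.8·0.2800 + 0.2·0.7200) ≈ 0.6087
After a stress test='pass': P(defective) = 0.65·0.6087 / (0.65·0.6087 + 0.7·0.3913) ≈ 0.5909
After an electrical test='pass': P(defective) = 0.2·0.5909 / (0.2·0.5909 + 0.8·0.4091) ≈ 0.2653
After a stress test='pass': P(defective) = 0.65·0.2653 / (0.65·0.2653 + 0.7·0.7347) ≈ 0.2511
After a stress test='fail': P(defective) = 0.35·0.2511 / (0.35·0.2511 + 0.3·0.7489) ≈ 0.2812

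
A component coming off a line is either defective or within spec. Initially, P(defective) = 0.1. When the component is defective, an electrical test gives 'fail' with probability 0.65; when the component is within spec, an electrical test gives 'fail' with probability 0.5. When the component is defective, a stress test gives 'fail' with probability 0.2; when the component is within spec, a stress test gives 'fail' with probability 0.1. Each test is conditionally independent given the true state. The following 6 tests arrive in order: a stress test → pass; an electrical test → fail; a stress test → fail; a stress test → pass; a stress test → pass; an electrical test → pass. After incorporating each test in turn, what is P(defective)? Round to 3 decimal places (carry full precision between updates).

0.124

After a stress test='pass': P(defective) = 0.8·0.1000 / (0.8·0.1000 + 0.9·0.9000) ≈ 0.0899
After an electrical test='fail': P(defective) = 0.65·0.0899 / (0.65·0.0899 + 0.5·0.9101) ≈ 0.1138
After a stress test='fail': P(defective) = 0.2·0.1138 / (0.2·0.1138 + 0.1·0.8862) ≈ 0.2043
After a stress test='pass': P(defective) = 0.8·0.2043 / (0.8·0.2043 + 0.9·0.7957) ≈ 0.1858
After a stress test='pass': P(defective) = 0.8·0.1858 / (0.8·0.1858 + 0.9·0.8142) ≈ 0.1687
After an electrical test='pass': P(defective) = 0.35·0.1687 / (0.35·0.1687 + 0.5·0.8313) ≈ 0.1244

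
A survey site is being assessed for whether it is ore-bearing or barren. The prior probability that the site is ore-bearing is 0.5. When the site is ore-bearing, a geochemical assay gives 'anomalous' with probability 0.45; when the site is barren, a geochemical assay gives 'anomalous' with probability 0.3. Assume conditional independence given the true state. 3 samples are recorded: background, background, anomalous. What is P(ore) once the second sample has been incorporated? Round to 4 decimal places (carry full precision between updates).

0.3817

After 'background': P(ore) = 0.55·0.5000 / (0.55·0.5000 + 0.7·0.5000) ≈ 0.4400
After 'background': P(ore) = 0.55·0.4400 / (0.55·0.4400 + 0.7·0.5600) ≈ 0.3817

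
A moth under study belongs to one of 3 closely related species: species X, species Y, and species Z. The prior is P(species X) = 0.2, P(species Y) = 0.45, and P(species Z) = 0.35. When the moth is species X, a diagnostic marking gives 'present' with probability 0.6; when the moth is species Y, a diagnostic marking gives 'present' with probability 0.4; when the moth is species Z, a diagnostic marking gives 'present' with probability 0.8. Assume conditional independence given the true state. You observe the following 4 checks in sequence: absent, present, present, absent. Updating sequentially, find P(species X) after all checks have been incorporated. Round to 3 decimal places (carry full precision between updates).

0.248

After 'absent': normaliser = 0.4·0.2000 + 0.6·0.4500 + 0.2·0.3500; P(species X) ≈ 0.1905, P(species Y) ≈ 0.6429, P(species Z) ≈ 0.1667
After 'present': normaliser = 0.6·0.1905 + 0.4·0.6429 + 0.8·0.1667; P(species X) ≈ 0.2264, P(species Y) ≈ 0.5094, P(species Z) ≈ 0.2642
After 'present': normaliser = 0.6·0.2264 + 0.4·0.5094 + 0.8·0.2642; P(species X) ≈ 0.2466, P(species Y) ≈ 0.3699, P(species Z) ≈ 0.3836
After 'absent': normaliser = 0.4·0.2466 + 0.6·0.3699 + 0.2·0.3836; P(species X) ≈ 0.2483, P(species Y) ≈ 0.5586, P(species Z) ≈ 0.1931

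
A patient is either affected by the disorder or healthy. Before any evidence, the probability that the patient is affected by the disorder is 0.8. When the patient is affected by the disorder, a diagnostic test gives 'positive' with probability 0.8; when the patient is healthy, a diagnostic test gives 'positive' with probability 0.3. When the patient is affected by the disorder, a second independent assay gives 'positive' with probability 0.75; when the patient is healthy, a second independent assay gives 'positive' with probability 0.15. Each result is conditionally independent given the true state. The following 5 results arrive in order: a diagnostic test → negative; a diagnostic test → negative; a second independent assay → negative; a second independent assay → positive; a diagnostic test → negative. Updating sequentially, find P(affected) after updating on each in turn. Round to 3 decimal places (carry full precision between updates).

After a diagnostic test='negative': P(affected) = 0.2·0.8000 / (0.2·0.8000 + 0.7·0.2000) ≈ 0.5333
After a diagnostic test='negative': P(affected) = 0.2·0.5333 / (0.2·0.5333 + 0.7·0.4667) ≈ 0.2462
After a second independent assay='negative': P(affected) = 0.25·0.2462 / (0.25·0.2462 + 0.85·0.7538) ≈ 0.0876
After a second independent assay='positive': P(affected) = 0.75·0.0876 / (0.75·0.0876 + 0.15·0.9124) ≈ 0.3244
After a diagnostic test='negative': P(affected) = 0.2·0.3244 / (0.2·0.3244 + 0.7·0.6756) ≈ 0.1206

0.121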